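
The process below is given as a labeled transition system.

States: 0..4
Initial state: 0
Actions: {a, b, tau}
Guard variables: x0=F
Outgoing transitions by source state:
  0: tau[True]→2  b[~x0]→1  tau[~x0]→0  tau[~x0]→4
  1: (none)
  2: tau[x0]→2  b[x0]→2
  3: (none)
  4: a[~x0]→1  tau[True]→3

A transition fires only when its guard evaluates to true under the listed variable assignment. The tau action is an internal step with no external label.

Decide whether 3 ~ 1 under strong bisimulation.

Answer: BISIMILAR

Trace:
Bisimulation quotient by refinement:
  π0 = {{0,1,2,3,4}}
  π1 = {{0},{1,2,3},{4}}
stable after 2 split(s): 3 block(s)
[3]={1,2,3}  [1]={1,2,3}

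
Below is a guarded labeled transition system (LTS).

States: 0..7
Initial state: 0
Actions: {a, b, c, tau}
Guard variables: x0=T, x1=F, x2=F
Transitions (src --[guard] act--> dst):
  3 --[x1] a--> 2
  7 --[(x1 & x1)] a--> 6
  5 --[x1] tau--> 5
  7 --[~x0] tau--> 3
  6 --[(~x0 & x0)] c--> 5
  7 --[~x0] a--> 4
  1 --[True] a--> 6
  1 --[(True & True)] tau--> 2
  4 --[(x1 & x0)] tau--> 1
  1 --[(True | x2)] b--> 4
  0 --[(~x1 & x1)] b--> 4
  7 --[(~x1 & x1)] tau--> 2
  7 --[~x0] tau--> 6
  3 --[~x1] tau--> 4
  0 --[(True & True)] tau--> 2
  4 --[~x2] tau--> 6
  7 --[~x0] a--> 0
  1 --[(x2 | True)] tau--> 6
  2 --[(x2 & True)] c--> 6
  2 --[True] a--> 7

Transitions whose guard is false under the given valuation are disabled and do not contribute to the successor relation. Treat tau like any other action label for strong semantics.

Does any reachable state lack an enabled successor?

Reach set: {0,2,7}
  0: tau→2  [1 out]
  2: a→7  [1 out]
  7: ∅  [no exit]
Path to 7: tau·a

Answer: DEADLOCK at state 7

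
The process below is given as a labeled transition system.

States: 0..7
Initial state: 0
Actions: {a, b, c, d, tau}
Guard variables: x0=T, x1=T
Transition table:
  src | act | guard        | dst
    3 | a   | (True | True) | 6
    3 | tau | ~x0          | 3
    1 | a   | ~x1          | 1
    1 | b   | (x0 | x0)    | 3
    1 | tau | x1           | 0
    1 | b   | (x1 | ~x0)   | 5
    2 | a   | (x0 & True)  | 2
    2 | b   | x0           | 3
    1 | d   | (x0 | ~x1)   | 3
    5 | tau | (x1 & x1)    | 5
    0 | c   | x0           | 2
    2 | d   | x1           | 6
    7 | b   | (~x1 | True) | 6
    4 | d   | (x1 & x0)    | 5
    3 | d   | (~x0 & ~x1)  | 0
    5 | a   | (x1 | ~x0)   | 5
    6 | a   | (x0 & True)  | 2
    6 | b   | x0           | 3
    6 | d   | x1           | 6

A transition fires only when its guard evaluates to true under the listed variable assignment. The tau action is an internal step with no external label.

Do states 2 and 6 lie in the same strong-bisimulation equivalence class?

Refine partition for ~:
  round 0: {{0,1,2,3,4,5,6,7}}
  round 1: {{0},{1},{2,6},{3},{4},{5},{7}}
Fixed point at round 2; 7 class(es).
2∈{2,6}, 6∈{2,6}

Answer: BISIMILAR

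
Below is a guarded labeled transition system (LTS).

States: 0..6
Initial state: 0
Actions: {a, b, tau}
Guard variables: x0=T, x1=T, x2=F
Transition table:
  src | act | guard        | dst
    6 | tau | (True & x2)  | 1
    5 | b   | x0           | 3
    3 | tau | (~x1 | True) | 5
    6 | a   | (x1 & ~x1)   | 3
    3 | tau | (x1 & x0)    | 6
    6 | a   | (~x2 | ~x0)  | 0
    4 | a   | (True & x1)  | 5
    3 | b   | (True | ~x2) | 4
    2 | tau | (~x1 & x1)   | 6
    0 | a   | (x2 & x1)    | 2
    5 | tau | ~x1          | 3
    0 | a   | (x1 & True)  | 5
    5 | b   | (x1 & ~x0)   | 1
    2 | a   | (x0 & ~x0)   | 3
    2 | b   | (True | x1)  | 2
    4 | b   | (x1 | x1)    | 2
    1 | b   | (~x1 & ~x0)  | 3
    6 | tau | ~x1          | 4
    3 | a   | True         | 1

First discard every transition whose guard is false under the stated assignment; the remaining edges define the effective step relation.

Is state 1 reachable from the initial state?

After dropping false guards: 10 live edges.
Layer 0: {0}
Layer 1: {5}  cumulative {0,5}
Layer 2: {3}  cumulative {0,3,5}
Layer 3: {1,4,6}  cumulative {0,1,3,4,5,6}
Layer 4: {2}  cumulative {0,1,2,3,4,5,6}
R = {0,1,2,3,4,5,6}
Path to 1: a·b·a

Answer: REACHABLE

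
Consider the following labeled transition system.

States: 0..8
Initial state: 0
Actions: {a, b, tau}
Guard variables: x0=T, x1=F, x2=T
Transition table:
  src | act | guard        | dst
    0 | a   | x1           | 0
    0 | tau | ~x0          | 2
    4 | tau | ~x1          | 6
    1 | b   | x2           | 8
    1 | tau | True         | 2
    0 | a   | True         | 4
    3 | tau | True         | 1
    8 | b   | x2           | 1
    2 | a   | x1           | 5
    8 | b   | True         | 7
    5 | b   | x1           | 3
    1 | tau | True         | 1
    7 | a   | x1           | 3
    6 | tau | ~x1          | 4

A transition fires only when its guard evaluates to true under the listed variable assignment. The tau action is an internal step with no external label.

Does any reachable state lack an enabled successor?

Answer: DEADLOCK-FREE

Working:
Reach set: {0,4,6}
  0: a→4  [deg 1]
  4: tau→6  [deg 1]
  6: tau→4  [deg 1]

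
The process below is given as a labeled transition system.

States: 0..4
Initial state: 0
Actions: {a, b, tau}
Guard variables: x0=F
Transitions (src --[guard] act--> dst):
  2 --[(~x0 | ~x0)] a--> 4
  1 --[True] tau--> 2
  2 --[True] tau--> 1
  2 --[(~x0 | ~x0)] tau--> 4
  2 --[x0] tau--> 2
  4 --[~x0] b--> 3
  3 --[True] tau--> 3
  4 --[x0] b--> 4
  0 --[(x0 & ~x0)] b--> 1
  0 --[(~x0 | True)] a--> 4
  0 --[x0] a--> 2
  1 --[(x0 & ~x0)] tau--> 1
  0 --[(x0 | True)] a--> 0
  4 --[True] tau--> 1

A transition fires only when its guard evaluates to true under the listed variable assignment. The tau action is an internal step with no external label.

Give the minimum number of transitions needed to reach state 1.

Answer: 2

Analysis:
BFS to 1:
  depth 0: {0}
  depth 1: {4}
  depth 2: {1,3}
1 enters at depth 2; path a·tau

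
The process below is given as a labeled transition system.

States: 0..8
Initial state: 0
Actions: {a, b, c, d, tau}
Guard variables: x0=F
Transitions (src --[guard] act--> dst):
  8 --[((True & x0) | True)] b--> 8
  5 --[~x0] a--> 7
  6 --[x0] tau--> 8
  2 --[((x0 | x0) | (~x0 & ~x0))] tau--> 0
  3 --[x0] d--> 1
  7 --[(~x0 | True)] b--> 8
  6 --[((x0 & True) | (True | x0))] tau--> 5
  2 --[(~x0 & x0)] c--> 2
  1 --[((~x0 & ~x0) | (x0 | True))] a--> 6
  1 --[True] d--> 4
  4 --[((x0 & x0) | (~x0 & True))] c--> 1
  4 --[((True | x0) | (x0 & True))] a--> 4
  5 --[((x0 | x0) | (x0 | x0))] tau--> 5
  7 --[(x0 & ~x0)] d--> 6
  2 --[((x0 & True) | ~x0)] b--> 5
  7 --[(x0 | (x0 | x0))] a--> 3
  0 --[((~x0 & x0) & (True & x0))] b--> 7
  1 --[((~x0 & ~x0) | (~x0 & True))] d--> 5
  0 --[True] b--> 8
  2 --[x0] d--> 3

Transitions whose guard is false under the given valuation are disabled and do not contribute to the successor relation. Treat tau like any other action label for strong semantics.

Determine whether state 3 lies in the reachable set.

Answer: UNREACHABLE

Working:
After dropping false guards: 12 live edges.
depth 0: {0}
depth 1: {8}  total {0,8}
Reachable = {0,8}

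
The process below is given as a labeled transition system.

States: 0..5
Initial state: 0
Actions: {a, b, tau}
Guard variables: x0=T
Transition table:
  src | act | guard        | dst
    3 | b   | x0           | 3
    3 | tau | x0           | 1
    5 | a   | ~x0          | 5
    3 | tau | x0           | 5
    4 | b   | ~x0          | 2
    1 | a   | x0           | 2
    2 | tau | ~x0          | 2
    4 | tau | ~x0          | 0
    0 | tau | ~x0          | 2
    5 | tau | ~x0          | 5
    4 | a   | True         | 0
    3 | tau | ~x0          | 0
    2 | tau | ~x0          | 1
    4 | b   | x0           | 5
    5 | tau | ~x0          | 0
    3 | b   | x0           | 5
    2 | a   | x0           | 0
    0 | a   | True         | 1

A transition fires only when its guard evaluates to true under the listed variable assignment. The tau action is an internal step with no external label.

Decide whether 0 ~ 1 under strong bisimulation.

Answer: BISIMILAR

Analysis:
Bisimulation quotient by refinement:
  π0 = {{0,1,2,3,4,5}}
  π1 = {{0,1,2},{3},{4},{5}}
4 equivalence class(es) (converged in 2)
0∈{0,1,2}, 1∈{0,1,2}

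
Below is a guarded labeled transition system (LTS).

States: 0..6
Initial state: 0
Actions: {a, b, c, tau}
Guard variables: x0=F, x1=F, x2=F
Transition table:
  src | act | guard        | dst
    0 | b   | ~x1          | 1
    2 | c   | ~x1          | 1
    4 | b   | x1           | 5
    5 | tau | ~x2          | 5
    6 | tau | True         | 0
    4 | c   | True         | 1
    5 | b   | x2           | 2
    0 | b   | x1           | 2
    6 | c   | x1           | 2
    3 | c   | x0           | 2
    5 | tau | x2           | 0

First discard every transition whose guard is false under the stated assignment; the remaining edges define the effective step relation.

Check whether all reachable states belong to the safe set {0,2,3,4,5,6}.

Answer: INVARIANT VIOLATED at state 1

Trace:
Safe = {0,2,3,4,5,6}
Reach set: {0,1}
  0: safe
  1: VIOLATES
witness against invariant: b → 1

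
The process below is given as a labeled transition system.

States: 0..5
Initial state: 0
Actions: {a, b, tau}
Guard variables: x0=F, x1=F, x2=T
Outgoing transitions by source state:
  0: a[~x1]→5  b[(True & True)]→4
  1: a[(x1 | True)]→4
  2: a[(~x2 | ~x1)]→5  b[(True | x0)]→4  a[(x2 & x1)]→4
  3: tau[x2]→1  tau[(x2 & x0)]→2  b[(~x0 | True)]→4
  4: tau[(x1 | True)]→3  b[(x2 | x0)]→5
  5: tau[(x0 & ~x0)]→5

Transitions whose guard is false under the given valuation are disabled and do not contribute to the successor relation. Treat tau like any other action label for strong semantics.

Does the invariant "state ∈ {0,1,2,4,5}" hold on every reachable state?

Answer: INVARIANT VIOLATED at state 3

Trace:
Safe = {0,1,2,4,5}
Reachable = {0,1,3,4,5}
  0: ✓
  1: ✓
  3: ✗ unsafe
  4: ✓
  5: ✓
reach 3 via b·tau — violates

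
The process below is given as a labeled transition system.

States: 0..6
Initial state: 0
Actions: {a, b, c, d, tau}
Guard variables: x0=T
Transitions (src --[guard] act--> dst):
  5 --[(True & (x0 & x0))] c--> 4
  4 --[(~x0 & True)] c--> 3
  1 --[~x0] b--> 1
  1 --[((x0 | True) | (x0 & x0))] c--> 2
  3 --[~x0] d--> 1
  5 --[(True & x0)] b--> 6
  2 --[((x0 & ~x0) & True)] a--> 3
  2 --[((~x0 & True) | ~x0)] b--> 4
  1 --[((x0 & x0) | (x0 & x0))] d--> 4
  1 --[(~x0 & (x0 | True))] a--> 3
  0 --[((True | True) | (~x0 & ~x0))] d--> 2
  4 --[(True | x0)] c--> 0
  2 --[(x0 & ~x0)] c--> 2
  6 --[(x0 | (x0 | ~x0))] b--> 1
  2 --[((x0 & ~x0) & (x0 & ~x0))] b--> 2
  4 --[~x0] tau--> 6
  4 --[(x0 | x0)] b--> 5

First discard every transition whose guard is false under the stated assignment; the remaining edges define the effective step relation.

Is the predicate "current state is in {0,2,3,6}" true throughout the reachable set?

Answer: INVARIANT HOLDS

Trace:
Inv-set: {0,2,3,6}
Reachable = {0,2}
  0: ok
  2: ok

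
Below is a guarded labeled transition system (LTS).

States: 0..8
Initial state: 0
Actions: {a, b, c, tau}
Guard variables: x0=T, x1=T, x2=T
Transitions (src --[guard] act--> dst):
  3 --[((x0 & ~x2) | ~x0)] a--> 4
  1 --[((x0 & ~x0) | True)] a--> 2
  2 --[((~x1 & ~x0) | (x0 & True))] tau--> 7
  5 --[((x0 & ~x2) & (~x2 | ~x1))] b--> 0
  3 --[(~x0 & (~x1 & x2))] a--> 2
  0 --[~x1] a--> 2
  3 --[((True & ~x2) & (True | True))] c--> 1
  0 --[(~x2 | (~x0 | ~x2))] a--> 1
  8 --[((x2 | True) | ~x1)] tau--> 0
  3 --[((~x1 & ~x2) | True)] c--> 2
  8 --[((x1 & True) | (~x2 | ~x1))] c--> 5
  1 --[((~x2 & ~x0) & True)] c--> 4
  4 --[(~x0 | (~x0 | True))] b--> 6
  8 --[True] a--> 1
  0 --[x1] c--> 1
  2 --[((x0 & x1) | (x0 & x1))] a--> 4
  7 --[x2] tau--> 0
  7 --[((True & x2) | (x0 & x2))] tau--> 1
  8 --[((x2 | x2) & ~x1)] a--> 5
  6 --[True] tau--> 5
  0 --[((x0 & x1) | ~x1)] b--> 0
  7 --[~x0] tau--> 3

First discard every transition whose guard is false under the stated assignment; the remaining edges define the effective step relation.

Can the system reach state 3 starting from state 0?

Answer: UNREACHABLE

Working:
Guard filter leaves 13 enabled edge(s).
depth 0: {0}
depth 1: {1}  now seen {0,1}
depth 2: {2}  now seen {0,1,2}
depth 3: {4,7}  now seen {0,1,2,4,7}
depth 4: {6}  now seen {0,1,2,4,6,7}
depth 5: {5}  now seen {0,1,2,4,5,6,7}
Reach set: {0,1,2,4,5,6,7}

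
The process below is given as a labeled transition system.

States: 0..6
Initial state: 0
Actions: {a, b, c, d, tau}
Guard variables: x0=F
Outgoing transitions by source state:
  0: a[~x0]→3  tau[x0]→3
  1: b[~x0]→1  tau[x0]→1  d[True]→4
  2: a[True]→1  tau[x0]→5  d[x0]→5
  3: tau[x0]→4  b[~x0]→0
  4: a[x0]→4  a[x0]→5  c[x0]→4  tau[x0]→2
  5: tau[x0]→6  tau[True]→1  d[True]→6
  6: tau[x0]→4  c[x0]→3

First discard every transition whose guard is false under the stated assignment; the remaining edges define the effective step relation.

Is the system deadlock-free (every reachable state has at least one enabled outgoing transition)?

Answer: DEADLOCK-FREE

Analysis:
R = {0,3}
  0: a→3  [deg 1]
  3: b→0  [deg 1]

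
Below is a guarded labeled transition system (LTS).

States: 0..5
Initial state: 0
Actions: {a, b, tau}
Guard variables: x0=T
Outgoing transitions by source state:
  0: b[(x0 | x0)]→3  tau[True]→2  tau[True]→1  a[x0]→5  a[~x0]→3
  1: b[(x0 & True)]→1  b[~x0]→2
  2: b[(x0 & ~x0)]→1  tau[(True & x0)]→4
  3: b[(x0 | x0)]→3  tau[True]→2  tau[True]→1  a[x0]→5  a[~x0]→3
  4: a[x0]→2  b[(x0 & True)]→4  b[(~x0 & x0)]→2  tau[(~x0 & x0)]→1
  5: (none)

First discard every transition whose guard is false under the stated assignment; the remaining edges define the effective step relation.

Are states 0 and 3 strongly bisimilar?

Answer: BISIMILAR

Trace:
Refine partition for ~:
  round 0: {{0,1,2,3,4,5}}
  round 1: {{0,3},{1},{2},{4},{5}}
5 equivalence class(es) (converged in 2)
0∈{0,3}, 3∈{0,3}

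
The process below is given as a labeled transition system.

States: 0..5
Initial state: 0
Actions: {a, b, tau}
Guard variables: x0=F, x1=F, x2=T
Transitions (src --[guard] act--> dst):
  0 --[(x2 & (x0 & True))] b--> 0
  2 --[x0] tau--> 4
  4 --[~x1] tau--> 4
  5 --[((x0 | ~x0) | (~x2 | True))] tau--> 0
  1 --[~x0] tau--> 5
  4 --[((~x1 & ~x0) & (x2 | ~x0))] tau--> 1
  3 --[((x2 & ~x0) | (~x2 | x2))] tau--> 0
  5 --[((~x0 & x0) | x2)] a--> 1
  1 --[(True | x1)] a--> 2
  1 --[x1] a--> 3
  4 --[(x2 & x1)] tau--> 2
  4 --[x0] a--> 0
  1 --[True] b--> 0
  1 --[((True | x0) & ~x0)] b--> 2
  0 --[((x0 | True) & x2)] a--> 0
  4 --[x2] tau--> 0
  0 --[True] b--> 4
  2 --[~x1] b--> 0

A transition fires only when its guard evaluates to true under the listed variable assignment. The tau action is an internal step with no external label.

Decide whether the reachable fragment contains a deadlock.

Reachable = {0,1,2,4,5}
  0: a→0  b→4  [deg 2]
  1: a→2  b→0  b→2  tau→5  [deg 4]
  2: b→0  [deg 1]
  4: tau→0  tau→1  tau→4  [deg 3]
  5: a→1  tau→0  [deg 2]

Answer: DEADLOCK-FREE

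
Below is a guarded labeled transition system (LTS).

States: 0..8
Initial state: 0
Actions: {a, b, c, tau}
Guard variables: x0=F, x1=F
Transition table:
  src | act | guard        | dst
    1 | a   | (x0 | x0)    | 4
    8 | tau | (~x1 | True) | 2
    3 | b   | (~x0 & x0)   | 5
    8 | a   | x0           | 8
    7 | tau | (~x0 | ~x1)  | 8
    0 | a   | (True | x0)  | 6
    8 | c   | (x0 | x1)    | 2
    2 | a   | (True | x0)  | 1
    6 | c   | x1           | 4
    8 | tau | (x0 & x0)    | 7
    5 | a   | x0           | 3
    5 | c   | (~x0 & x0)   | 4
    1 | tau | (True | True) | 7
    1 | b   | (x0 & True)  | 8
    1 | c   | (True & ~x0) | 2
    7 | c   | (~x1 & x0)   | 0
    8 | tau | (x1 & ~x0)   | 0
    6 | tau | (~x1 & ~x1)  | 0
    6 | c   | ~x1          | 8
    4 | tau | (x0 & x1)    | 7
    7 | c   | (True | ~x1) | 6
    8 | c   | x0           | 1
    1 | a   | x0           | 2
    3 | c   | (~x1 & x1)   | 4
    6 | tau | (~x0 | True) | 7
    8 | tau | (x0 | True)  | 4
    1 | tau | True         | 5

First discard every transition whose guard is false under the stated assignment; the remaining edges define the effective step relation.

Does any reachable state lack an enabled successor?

R = {0,1,2,4,5,6,7,8}
  0: a→6  [1 exit(s)]
  1: c→2  tau→5  tau→7  [3 exit(s)]
  2: a→1  [1 exit(s)]
  4: ∅  [deadlock]
  5: ∅  [deadlock]
  6: c→8  tau→0  tau→7  [3 exit(s)]
  7: c→6  tau→8  [2 exit(s)]
  8: tau→2  tau→4  [2 exit(s)]
trace reaching 4: a·c·tau

Answer: DEADLOCK at state 4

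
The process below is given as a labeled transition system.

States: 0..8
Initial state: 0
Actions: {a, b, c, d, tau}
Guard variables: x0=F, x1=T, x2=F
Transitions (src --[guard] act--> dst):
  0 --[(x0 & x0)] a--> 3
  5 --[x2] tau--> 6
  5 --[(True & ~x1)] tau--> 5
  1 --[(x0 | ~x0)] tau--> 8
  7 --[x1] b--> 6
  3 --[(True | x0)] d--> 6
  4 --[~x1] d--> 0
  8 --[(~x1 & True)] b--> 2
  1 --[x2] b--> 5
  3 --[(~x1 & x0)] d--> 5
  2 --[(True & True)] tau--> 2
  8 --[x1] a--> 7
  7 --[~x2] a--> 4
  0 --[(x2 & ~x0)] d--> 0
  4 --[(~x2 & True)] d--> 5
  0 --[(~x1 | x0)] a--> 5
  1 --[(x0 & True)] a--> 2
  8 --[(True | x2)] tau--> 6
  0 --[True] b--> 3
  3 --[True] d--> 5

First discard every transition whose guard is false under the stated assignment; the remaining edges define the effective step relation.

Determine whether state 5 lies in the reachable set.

10 transition(s) survive guard evaluation.
Layer 0: {0}
Layer 1: {3}  now seen {0,3}
Layer 2: {5,6}  now seen {0,3,5,6}
Reach set: {0,3,5,6}
Path to 5: b·d

Answer: REACHABLE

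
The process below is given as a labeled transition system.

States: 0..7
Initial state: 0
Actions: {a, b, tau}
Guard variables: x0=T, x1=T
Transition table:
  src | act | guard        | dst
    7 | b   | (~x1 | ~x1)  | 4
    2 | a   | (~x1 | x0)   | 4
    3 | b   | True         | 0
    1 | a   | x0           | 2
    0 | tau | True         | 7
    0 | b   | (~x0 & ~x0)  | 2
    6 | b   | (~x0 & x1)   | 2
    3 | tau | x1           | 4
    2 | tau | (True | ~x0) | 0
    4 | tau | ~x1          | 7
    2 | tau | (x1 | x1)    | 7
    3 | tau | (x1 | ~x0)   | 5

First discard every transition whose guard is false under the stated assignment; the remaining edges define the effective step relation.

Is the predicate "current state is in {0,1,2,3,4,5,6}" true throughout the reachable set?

Answer: INVARIANT VIOLATED at state 7

Trace:
Safe = {0,1,2,3,4,5,6}
Reachable = {0,7}
  0: ok
  7: ✗ unsafe
reach 7 via tau — violates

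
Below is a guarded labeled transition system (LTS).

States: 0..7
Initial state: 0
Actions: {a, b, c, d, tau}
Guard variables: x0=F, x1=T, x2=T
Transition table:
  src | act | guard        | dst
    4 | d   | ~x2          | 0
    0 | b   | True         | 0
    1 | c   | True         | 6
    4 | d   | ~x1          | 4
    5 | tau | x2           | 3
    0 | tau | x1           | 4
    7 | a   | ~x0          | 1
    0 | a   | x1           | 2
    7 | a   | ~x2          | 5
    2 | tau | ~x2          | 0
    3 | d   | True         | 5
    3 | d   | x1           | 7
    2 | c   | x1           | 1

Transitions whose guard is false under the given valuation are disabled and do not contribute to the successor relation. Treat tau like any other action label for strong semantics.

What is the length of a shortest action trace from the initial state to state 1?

Answer: 2

Working:
Breadth-first toward 1:
  depth 0: {0}
  depth 1: {2,4}
  depth 2: {1}
1 enters at depth 2; path a·c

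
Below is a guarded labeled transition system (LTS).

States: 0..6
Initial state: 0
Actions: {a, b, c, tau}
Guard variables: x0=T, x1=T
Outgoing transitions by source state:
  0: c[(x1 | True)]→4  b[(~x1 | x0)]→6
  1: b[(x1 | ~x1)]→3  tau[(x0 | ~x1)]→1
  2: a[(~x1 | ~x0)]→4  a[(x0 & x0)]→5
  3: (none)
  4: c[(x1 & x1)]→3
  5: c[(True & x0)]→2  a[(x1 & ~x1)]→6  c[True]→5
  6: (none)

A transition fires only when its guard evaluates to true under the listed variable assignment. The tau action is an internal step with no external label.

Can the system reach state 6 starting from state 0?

Answer: REACHABLE

Working:
After dropping false guards: 8 live edges.
depth 0: {0}
depth 1: {4,6}  cumulative {0,4,6}
depth 2: {3}  cumulative {0,3,4,6}
Reachable = {0,3,4,6}
trace reaching 6: b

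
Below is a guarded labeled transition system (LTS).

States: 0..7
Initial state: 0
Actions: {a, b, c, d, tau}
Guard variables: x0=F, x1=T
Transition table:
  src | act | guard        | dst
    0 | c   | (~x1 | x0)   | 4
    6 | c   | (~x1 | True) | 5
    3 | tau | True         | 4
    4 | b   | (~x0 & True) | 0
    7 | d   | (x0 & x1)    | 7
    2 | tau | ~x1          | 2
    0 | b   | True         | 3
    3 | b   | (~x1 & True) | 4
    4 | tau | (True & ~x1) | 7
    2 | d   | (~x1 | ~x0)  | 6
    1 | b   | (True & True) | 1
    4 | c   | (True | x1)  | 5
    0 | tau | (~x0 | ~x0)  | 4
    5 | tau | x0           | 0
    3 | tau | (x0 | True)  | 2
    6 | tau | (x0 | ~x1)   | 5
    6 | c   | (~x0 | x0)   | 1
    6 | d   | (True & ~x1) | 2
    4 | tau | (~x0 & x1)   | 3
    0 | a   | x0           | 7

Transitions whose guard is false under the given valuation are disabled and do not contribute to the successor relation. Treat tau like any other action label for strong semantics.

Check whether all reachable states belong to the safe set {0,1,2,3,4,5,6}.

Inv-set: {0,1,2,3,4,5,6}
Reachable = {0,1,2,3,4,5,6}
  0: safe
  1: safe
  2: safe
  3: safe
  4: safe
  5: safe
  6: safe

Answer: INVARIANT HOLDS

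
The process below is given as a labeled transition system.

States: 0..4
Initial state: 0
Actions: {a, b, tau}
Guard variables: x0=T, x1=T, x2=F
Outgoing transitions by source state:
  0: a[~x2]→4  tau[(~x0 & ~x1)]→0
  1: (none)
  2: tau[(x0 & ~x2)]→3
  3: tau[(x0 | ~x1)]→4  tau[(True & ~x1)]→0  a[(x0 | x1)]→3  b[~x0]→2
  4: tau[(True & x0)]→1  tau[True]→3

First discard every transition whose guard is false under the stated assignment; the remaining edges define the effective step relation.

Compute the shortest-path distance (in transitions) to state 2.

Breadth-first toward 2:
  depth 0: {0}
  depth 1: {4}
  depth 2: {1,3}
2 never appears.

Answer: UNREACHABLE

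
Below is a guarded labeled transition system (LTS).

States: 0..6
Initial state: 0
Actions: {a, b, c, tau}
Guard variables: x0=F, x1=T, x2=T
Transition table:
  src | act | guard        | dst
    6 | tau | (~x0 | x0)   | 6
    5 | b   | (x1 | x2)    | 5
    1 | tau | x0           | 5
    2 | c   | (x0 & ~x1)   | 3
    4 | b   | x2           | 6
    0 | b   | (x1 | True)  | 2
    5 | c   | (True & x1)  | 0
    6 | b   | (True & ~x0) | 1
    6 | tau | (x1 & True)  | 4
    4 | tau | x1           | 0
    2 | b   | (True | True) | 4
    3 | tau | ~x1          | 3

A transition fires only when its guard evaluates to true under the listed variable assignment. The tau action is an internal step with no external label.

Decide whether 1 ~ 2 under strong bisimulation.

Answer: NOT BISIMILAR

Working:
Refine partition for ~:
  P[0] = {{0,1,2,3,4,5,6}}
  P[1] = {{0,2},{1,3},{4,6},{5}}
  P[2] = {{0},{1,3},{2},{4},{5},{6}}
Fixed point at round 3; 6 class(es).
1∈{1,3}, 2∈{2}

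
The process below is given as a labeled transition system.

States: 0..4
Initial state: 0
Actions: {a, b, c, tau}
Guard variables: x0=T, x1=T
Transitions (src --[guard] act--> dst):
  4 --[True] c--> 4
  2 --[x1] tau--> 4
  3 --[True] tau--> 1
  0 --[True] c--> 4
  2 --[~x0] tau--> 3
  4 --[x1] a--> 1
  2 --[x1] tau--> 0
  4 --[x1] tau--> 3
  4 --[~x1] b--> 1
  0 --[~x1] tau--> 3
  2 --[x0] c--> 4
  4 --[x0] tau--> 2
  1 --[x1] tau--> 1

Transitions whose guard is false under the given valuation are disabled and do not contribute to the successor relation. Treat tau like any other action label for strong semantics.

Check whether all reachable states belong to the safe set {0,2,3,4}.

Safe = {0,2,3,4}
R = {0,1,2,3,4}
  0: ✓
  1: outside
  2: ✓
  3: ✓
  4: ✓
counterexample path to 1: c·a

Answer: INVARIANT VIOLATED at state 1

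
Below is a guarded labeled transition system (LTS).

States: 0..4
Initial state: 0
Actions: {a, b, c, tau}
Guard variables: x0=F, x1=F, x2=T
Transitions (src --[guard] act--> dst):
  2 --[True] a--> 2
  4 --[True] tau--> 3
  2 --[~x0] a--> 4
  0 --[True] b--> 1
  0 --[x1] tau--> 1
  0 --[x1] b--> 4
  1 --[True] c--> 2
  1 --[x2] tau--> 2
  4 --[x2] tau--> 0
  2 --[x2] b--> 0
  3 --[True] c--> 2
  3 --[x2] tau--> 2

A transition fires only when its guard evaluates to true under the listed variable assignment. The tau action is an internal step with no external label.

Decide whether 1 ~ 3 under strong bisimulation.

Refine partition for ~:
  round 0: {{0,1,2,3,4}}
  round 1: {{0},{1,3},{2},{4}}
stable after 2 split(s): 4 block(s)
[1]={1,3}  [3]={1,3}

Answer: BISIMILAR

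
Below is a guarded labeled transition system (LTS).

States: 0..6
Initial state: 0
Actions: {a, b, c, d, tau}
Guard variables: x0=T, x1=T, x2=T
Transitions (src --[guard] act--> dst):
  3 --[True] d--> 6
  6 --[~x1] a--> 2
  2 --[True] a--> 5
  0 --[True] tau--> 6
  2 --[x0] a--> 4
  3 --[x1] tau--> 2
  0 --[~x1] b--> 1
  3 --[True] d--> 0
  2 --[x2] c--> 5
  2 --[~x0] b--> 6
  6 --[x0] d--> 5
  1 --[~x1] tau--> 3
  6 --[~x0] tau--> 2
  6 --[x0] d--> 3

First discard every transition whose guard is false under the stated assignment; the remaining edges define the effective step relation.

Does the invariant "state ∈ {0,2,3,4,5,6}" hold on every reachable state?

Allowed set {0,2,3,4,5,6}
R = {0,2,3,4,5,6}
  0: ok
  2: ok
  3: ok
  4: ok
  5: ok
  6: ok

Answer: INVARIANT HOLDS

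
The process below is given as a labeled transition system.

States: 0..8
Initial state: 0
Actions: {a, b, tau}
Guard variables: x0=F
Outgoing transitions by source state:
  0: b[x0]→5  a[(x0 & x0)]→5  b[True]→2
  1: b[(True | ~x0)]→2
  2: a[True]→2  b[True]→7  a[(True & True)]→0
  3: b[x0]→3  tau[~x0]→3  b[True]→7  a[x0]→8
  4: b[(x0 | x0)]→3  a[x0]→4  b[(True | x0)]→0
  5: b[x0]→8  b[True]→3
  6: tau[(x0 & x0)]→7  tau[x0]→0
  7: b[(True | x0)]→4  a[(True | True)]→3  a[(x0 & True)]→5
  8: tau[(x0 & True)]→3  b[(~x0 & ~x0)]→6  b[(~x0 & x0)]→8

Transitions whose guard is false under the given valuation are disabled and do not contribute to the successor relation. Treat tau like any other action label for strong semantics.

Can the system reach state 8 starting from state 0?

Answer: UNREACHABLE

Trace:
Guard filter leaves 12 enabled edge(s).
Layer 0: {0}
Layer 1: {2}  now seen {0,2}
Layer 2: {7}  now seen {0,2,7}
Layer 3: {3,4}  now seen {0,2,3,4,7}
Reach set: {0,2,3,4,7}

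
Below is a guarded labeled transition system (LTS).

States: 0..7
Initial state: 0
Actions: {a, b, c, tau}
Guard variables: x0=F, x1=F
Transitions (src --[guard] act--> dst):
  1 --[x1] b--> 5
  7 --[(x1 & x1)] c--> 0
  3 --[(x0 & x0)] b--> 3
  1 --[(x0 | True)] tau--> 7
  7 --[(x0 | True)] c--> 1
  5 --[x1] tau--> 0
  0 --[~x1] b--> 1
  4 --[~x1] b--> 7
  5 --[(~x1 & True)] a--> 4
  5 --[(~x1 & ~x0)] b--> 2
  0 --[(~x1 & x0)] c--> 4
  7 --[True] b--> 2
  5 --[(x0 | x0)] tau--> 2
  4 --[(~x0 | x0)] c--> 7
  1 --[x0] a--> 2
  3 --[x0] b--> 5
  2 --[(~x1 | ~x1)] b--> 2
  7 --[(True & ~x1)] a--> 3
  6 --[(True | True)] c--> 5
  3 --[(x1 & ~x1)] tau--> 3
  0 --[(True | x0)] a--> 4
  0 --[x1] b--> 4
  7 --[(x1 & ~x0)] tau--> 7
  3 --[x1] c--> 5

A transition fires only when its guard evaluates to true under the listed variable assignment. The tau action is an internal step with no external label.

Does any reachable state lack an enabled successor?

Answer: DEADLOCK at state 3

Working:
R = {0,1,2,3,4,7}
  0: a→4  b→1  [2 out]
  1: tau→7  [1 out]
  2: b→2  [1 out]
  3: ∅  [STUCK]
  4: b→7  c→7  [2 out]
  7: a→3  b→2  c→1  [3 out]
witness 3: b·tau·a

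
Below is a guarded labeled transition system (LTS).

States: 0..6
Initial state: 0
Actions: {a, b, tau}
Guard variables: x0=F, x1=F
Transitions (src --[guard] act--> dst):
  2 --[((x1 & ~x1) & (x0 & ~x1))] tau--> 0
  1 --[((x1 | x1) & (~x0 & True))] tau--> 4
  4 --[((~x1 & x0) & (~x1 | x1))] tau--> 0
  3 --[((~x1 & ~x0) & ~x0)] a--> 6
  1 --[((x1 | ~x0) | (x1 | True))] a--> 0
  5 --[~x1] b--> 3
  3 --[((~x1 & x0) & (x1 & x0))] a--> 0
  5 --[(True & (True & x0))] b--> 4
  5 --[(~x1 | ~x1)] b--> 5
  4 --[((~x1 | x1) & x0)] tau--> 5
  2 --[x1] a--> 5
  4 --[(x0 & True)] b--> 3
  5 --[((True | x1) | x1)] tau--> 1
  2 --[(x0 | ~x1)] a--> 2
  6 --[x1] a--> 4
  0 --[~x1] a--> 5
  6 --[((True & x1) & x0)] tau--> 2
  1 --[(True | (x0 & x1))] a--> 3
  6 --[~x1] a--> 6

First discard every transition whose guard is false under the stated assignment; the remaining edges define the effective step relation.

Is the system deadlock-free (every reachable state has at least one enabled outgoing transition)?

Reachable = {0,1,3,5,6}
  0: a→5  [1 out]
  1: a→0  a→3  [2 out]
  3: a→6  [1 out]
  5: b→3  b→5  tau→1  [3 out]
  6: a→6  [1 out]

Answer: DEADLOCK-FREE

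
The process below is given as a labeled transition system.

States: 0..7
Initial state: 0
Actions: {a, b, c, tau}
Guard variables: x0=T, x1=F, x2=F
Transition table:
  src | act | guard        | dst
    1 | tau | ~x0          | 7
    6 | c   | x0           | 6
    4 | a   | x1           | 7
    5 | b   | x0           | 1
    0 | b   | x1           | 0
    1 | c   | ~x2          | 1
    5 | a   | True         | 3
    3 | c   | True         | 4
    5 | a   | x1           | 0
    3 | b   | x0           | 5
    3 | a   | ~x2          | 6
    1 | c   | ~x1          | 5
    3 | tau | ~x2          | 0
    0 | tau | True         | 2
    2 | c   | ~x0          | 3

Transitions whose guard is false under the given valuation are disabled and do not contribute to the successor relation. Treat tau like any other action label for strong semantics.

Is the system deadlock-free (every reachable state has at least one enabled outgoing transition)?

Reach set: {0,2}
  0: tau→2  [1 out]
  2: ∅  [STUCK]
Path to 2: tau

Answer: DEADLOCK at state 2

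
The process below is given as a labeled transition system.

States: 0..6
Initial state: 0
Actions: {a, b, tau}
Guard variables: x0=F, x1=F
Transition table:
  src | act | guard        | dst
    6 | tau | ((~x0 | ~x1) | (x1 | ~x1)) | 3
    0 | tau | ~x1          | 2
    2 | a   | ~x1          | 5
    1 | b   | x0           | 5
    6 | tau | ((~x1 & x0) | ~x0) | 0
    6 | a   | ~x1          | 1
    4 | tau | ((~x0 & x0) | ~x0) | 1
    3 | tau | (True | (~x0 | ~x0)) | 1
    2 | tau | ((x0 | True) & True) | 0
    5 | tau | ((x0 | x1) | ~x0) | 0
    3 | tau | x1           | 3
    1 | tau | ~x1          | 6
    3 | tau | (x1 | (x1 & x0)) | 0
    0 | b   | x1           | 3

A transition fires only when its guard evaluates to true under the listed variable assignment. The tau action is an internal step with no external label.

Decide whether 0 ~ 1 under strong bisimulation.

Answer: NOT BISIMILAR

Working:
Compute ~ classes (split until stable):
  round 0: {{0,1,2,3,4,5,6}}
  round 1: {{0,1,3,4,5},{2,6}}
  round 2: {{0,1},{2,6},{3,4,5}}
  round 3: {{0,1},{2},{3,4,5},{6}}
  round 4: {{0},{1},{2},{3,4,5},{6}}
  round 5: {{0},{1},{2},{3,4},{5},{6}}
stable after 6 split(s): 6 block(s)
class of 0: {0}; class of 1: {1}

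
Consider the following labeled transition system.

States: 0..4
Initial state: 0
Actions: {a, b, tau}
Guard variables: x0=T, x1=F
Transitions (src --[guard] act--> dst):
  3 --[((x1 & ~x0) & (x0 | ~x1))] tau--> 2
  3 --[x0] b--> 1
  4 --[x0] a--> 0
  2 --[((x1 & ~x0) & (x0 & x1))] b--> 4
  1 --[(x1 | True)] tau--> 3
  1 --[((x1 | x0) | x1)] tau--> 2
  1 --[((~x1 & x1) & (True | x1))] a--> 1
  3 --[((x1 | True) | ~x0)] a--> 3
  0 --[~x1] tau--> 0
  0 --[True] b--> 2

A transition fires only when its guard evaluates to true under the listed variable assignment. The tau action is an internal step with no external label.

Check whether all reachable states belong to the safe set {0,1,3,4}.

Allowed set {0,1,3,4}
Reach set: {0,2}
  0: ok
  2: outside
witness against invariant: b → 2

Answer: INVARIANT VIOLATED at state 2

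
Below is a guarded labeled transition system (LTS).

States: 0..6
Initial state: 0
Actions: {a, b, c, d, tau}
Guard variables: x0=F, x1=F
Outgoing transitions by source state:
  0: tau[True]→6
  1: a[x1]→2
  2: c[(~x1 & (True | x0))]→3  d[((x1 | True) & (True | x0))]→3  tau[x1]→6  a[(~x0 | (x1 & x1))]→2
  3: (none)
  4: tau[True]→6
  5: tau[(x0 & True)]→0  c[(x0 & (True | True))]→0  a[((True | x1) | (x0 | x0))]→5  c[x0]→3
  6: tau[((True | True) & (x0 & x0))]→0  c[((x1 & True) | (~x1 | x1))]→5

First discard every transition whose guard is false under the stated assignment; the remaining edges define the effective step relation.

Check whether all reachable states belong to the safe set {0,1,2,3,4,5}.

Answer: INVARIANT VIOLATED at state 6

Trace:
Safe = {0,1,2,3,4,5}
Reach set: {0,5,6}
  0: ✓
  5: ✓
  6: outside
witness against invariant: tau → 6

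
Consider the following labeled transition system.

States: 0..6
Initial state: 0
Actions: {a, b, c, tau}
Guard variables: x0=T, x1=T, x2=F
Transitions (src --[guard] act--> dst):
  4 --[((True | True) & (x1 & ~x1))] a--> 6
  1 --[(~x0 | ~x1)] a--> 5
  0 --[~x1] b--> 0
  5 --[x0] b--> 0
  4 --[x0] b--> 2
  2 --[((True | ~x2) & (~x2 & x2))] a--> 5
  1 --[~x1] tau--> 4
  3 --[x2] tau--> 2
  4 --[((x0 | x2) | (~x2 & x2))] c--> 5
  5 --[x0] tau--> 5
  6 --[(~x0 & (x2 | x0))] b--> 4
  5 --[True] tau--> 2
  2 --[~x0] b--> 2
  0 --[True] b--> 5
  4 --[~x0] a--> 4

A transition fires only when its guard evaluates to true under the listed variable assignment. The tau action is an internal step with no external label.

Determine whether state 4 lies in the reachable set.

Answer: UNREACHABLE

Trace:
Guard filter leaves 6 enabled edge(s).
depth 0: {0}
depth 1: {5}  total {0,5}
depth 2: {2}  total {0,2,5}
Reachable = {0,2,5}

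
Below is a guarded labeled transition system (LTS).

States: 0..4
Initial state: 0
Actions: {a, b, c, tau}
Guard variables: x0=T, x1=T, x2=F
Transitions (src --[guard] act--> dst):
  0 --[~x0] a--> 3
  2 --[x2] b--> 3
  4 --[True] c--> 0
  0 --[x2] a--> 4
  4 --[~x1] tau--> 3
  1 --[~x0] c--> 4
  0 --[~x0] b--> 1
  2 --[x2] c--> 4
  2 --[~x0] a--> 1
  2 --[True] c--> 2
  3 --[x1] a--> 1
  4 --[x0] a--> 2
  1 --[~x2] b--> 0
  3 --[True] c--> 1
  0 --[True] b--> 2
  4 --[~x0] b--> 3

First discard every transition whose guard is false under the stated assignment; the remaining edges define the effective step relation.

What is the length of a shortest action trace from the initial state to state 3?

Answer: UNREACHABLE

Trace:
Breadth-first toward 3:
  Layer 0: {0}
  Layer 1: {2}
3 never appears.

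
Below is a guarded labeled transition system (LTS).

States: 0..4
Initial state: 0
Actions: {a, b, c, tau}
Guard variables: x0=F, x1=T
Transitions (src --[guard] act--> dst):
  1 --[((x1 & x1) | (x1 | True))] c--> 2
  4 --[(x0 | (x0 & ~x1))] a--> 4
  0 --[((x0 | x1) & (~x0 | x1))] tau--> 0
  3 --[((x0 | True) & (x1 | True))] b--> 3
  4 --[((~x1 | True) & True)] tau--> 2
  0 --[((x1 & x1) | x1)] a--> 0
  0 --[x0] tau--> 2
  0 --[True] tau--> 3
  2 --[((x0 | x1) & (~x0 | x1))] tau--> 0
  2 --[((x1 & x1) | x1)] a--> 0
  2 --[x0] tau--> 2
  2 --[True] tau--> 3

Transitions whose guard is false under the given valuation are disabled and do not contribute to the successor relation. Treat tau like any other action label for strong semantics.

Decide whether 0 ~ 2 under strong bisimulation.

Refine partition for ~:
  P[0] = {{0,1,2,3,4}}
  P[1] = {{0,2},{1},{3},{4}}
4 equivalence class(es) (converged in 2)
[0]={0,2}  [2]={0,2}

Answer: BISIMILAR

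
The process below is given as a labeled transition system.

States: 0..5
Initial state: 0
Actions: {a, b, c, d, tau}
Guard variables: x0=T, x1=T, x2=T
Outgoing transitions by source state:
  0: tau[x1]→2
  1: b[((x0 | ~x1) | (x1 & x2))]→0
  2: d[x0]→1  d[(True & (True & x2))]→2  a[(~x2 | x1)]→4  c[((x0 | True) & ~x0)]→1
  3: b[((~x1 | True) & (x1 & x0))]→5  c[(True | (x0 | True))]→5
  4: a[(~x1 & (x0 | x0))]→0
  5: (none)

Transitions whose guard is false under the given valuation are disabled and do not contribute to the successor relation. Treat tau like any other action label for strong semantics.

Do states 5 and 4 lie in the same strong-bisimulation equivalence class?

Answer: BISIMILAR

Analysis:
Refine partition for ~:
  π0 = {{0,1,2,3,4,5}}
  π1 = {{0},{1},{2},{3},{4,5}}
Fixed point at round 2; 5 class(es).
5∈{4,5}, 4∈{4,5}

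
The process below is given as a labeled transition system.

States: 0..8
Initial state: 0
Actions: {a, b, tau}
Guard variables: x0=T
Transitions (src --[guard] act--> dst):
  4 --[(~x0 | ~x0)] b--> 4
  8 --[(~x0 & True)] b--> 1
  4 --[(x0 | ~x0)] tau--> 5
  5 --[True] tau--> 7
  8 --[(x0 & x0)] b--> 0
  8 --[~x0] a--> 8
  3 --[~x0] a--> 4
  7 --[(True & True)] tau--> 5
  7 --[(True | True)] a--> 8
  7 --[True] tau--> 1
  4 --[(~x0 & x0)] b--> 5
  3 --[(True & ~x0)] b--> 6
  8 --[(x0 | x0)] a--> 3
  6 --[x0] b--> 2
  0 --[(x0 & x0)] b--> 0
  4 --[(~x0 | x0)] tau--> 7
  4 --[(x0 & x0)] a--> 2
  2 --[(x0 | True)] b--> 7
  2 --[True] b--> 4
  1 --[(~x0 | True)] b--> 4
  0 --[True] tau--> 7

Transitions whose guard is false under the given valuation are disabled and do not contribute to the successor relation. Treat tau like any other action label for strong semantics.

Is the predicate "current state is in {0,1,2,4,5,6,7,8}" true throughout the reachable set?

Answer: INVARIANT VIOLATED at state 3

Trace:
Safe = {0,1,2,4,5,6,7,8}
Reach set: {0,1,2,3,4,5,7,8}
  0: ok
  1: ok
  2: ok
  3: VIOLATES
  4: ok
  5: ok
  7: ok
  8: ok
reach 3 via tau·a·a — violates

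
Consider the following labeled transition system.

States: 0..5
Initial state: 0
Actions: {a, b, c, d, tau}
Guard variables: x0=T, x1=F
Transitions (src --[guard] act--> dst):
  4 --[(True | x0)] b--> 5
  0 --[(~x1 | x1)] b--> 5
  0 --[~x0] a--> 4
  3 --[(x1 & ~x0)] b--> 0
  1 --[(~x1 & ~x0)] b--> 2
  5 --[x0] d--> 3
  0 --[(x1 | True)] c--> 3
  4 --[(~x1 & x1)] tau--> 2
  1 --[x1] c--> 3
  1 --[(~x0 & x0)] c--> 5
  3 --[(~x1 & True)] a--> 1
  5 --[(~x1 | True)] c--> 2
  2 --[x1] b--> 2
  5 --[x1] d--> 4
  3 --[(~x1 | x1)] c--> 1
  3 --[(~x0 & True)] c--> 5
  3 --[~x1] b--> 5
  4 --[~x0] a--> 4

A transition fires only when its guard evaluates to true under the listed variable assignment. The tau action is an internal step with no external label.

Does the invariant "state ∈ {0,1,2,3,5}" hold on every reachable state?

Answer: INVARIANT HOLDS

Trace:
Safe = {0,1,2,3,5}
Reach set: {0,1,2,3,5}
  0: ✓
  1: ✓
  2: ✓
  3: ✓
  5: ✓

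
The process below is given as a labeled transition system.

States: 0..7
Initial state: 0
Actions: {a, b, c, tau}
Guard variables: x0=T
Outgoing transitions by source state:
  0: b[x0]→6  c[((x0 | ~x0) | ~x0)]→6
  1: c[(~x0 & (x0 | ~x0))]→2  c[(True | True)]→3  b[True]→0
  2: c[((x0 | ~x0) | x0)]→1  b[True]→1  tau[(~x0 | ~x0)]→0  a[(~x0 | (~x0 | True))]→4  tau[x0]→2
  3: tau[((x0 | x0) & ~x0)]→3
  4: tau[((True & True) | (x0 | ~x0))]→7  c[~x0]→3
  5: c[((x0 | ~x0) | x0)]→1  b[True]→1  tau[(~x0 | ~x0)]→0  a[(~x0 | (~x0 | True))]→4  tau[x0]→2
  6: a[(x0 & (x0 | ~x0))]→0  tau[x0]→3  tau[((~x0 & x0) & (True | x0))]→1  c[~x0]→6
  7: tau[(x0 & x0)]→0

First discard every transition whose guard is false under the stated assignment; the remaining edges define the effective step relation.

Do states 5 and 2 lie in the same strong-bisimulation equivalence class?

Answer: BISIMILAR

Trace:
Compute ~ classes (split until stable):
  round 0: {{0,1,2,3,4,5,6,7}}
  round 1: {{0,1},{2,5},{3},{4,7},{6}}
  round 2: {{0},{1},{2,5},{3},{4},{6},{7}}
Fixed point at round 3; 7 class(es).
5∈{2,5}, 2∈{2,5}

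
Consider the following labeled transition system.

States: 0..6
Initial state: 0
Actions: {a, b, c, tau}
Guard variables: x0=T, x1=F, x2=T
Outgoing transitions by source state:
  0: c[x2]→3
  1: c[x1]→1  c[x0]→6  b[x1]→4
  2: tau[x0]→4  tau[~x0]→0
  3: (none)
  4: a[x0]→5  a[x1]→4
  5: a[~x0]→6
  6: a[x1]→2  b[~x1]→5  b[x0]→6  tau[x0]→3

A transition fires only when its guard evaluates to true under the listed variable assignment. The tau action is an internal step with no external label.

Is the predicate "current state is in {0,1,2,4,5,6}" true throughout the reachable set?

Answer: INVARIANT VIOLATED at state 3

Trace:
Safe = {0,1,2,4,5,6}
Reach set: {0,3}
  0: ✓
  3: ✗ unsafe
reach 3 via c — violates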